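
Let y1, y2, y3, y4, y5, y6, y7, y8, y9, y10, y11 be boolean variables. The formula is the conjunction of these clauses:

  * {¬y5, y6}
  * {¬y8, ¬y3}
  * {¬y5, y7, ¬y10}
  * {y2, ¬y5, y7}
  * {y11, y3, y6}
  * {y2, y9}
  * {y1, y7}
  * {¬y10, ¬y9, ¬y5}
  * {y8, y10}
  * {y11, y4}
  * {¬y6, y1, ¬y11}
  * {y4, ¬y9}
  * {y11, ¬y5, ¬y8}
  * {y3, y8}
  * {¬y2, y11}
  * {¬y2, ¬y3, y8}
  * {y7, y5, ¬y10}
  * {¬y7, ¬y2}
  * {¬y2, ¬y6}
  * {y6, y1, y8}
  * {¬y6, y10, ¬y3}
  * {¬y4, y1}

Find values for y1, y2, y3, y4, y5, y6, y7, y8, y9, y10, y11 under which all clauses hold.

y1 = T  y2 = F  y3 = F  y4 = T  y5 = F  y6 = F  y7 = T  y8 = T  y9 = T  y10 = T  y11 = T

Check each clause:
  1. {y6, ¬y5} — ¬y5 is true.
  2. {¬y3, ¬y8} — ¬y3 is true.
  3. {¬y10, y7, ¬y5} — ¬y5 is true.
  4. {y2, y7, ¬y5} — ¬y5 is true.
  5. {y11, y6, y3} — y11 is true.
  6. {y2, y9} — y9 is true.
  7. {y1, y7} — y1 is true.
  8. {¬y5, ¬y9, ¬y10} — ¬y5 is true.
  9. {y10, y8} — y8 is true.
  10. {y4, y11} — y11 is true.
  11. {¬y6, y1, ¬y11} — y1 is true.
  12. {¬y9, y4} — y4 is true.
  13. {¬y8, ¬y5, y11} — y11 is true.
  14. {y3, y8} — y8 is true.
  15. {y11, ¬y2} — y11 is true.
  16. {¬y2, ¬y3, y8} — y8 is true.
  17. {¬y10, y5, y7} — y7 is true.
  18. {¬y2, ¬y7} — ¬y2 is true.
  19. {¬y2, ¬y6} — ¬y6 is true.
  20. {y6, y8, y1} — y8 is true.
  21. {y10, ¬y6, ¬y3} — y10 is true.
  22. {y1, ¬y4} — y1 is true.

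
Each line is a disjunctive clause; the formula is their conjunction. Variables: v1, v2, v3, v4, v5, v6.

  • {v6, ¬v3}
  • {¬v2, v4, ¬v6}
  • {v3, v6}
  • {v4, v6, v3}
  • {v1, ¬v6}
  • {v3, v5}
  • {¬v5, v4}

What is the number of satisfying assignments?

Case analysis on v6 and v3:
  v6=1, v3=1: 5 of the 16 assignments to (v1,v2,v4,v5) work.
  v6=1, v3=0: remaining (v1,v2,v4,v5) ∈ {(1,0,1,1); (1,1,1,1)} — 2.
  v6=0, v3=1: a clause becomes empty — 0.
  v6=0, v3=0: a clause becomes empty — 0.
Total: 5 + 2 + 0 + 0 = 7.

7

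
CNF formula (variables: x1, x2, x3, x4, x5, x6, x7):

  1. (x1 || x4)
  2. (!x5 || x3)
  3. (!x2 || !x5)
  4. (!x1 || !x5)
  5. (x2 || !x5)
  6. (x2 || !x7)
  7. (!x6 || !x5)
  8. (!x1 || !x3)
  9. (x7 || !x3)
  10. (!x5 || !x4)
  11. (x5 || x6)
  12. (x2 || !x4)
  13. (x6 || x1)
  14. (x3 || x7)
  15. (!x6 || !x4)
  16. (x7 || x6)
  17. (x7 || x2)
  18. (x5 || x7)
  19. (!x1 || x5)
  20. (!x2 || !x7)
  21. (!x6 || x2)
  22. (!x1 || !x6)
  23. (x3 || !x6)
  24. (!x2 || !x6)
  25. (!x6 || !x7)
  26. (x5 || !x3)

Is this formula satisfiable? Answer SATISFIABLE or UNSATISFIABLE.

x5 = True:
  propagation gives x3=True, x2=False; an empty clause results — contradiction.
x5 = False:
  propagation gives x6=True, x4=False, x1=True; an empty clause results — contradiction.
Every branch closes, so no satisfying assignment exists.

UNSATISFIABLE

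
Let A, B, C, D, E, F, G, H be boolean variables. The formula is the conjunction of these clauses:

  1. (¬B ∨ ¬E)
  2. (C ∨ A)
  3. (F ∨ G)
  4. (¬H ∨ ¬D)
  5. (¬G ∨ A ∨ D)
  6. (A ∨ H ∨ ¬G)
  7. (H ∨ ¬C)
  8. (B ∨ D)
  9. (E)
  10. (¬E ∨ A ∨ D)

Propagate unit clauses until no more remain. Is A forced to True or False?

True

Unit clause (E) sets E = True.
In (¬E ∨ ¬B), ¬E is now false; ¬B must hold, so B = False.
From (B ∨ D) and B = False: D = True.
In (¬D ∨ ¬H), ¬D is now false; ¬H must hold, so H = False.
From (H ∨ ¬C) and H = False: C = False.
In (A ∨ C), C is now false; A must hold, so A = True.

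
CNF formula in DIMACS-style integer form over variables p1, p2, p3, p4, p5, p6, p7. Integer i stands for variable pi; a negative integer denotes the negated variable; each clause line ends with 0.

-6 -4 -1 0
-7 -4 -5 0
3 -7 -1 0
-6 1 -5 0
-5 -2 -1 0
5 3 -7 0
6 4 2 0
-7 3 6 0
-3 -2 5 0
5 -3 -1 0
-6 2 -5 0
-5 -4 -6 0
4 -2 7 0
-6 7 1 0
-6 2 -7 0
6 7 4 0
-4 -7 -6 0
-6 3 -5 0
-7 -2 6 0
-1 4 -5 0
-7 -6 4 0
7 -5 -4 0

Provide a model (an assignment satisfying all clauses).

p1 = F  p2 = F  p3 = F  p4 = T  p5 = F  p6 = F  p7 = F

Check each clause:
  1. (!p4 || !p6 || !p1) — !p6 is true.
  2. (!p5 || !p4 || !p7) — !p7 is true.
  3. (p3 || !p1 || !p7) — !p7 is true.
  4. (!p6 || p1 || !p5) — !p6 is true.
  5. (!p5 || !p2 || !p1) — !p5 is true.
  6. (p3 || !p7 || p5) — !p7 is true.
  7. (p4 || p2 || p6) — p4 is true.
  8. (!p7 || p6 || p3) — !p7 is true.
  9. (!p2 || !p3 || p5) — !p3 is true.
  10. (p5 || !p3 || !p1) — !p3 is true.
  11. (!p6 || p2 || !p5) — !p6 is true.
  12. (!p6 || !p5 || !p4) — !p6 is true.
  13. (!p2 || p7 || p4) — p4 is true.
  14. (!p6 || p1 || p7) — !p6 is true.
  15. (!p7 || !p6 || p2) — !p7 is true.
  16. (p6 || p4 || p7) — p4 is true.
  17. (!p4 || !p6 || !p7) — !p7 is true.
  18. (p3 || !p6 || !p5) — !p6 is true.
  19. (!p7 || p6 || !p2) — !p7 is true.
  20. (p4 || !p1 || !p5) — !p5 is true.
  21. (!p7 || p4 || !p6) — !p7 is true.
  22. (!p5 || p7 || !p4) — !p5 is true.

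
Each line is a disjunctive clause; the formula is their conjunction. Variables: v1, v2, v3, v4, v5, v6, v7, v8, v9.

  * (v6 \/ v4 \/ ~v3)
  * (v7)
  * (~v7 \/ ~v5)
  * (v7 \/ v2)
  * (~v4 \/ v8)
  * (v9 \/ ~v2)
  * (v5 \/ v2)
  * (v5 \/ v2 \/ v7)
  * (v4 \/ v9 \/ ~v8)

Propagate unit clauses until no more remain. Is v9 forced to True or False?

True

(v7) stands alone — v7 = True.
From (~v7 \/ ~v5) and v7 = True: v5 = False.
In (v5 \/ v2), v5 is now false; v2 must hold, so v2 = True.
From (v9 \/ ~v2) and v2 = True: v9 = True.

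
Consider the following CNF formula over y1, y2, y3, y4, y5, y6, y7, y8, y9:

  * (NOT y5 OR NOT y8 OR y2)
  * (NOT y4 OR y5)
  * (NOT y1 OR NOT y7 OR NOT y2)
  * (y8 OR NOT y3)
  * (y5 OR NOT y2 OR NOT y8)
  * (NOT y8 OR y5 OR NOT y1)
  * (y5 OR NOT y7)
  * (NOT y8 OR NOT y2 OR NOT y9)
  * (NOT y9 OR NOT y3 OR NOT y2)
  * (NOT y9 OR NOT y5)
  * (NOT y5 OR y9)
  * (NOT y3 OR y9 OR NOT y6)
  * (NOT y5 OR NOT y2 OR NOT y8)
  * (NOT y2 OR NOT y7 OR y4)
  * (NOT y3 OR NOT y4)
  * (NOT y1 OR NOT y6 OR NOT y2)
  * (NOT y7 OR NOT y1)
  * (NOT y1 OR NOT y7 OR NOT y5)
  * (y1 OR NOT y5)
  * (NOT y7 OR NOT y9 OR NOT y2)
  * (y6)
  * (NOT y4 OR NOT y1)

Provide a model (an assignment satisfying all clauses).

y1=T  y2=F  y3=F  y4=F  y5=F  y6=T  y7=F  y8=F  y9=F

The clause (y6) is unit: y6 must be True.
Pure literal: y3 appears only negated; assign y3 = False.
Pure literal: y7 appears only negated; assign y7 = False.
Branch on y1: take y1 = True.
  then y2 is forced to False.
  then y4 is forced to False.
Try y5 = False.
  then y8 is forced to False.
y9 is now unconstrained; take y9 = False.
Every clause has at least one true literal under this assignment.
Check each clause:
  1. (y2 OR NOT y5 OR NOT y8) — NOT y8 is true.
  2. (y5 OR NOT y4) — NOT y4 is true.
  3. (NOT y7 OR NOT y2 OR NOT y1) — NOT y7 is true.
  4. (NOT y3 OR y8) — NOT y3 is true.
  5. (NOT y2 OR NOT y8 OR y5) — NOT y8 is true.
  6. (y5 OR NOT y8 OR NOT y1) — NOT y8 is true.
  7. (y5 OR NOT y7) — NOT y7 is true.
  8. (NOT y2 OR NOT y8 OR NOT y9) — NOT y8 is true.
  9. (NOT y2 OR NOT y3 OR NOT y9) — NOT y3 is true.
  10. (NOT y5 OR NOT y9) — NOT y5 is true.
  11. (y9 OR NOT y5) — NOT y5 is true.
  12. (NOT y3 OR y9 OR NOT y6) — NOT y3 is true.
  13. (NOT y5 OR NOT y8 OR NOT y2) — NOT y8 is true.
  14. (NOT y7 OR NOT y2 OR y4) — NOT y7 is true.
  15. (NOT y3 OR NOT y4) — NOT y4 is true.
  16. (NOT y6 OR NOT y1 OR NOT y2) — NOT y2 is true.
  17. (NOT y1 OR NOT y7) — NOT y7 is true.
  18. (NOT y7 OR NOT y1 OR NOT y5) — NOT y7 is true.
  19. (NOT y5 OR y1) — y1 is true.
  20. (NOT y7 OR NOT y9 OR NOT y2) — NOT y7 is true.
  21. (y6) — y6 is true.
  22. (NOT y1 OR NOT y4) — NOT y4 is true.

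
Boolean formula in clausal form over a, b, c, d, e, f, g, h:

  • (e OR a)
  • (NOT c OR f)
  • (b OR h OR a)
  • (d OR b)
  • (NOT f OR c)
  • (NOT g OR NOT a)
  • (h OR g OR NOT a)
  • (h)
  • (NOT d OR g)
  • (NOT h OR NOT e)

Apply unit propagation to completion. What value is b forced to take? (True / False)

True

(h) is a unit clause: h = True.
(NOT h OR NOT e) with h = True leaves only NOT e, so e = False.
From (e OR a) and e = False: a = True.
In (NOT g OR NOT a), NOT a is now false; NOT g must hold, so g = False.
From (g OR NOT d) and g = False: d = False.
From (b OR d) and d = False: b = True.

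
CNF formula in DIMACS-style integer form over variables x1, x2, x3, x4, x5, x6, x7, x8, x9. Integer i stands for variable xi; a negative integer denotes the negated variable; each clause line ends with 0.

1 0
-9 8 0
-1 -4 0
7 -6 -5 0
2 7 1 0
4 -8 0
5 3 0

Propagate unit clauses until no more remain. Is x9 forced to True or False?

(x1) stands alone — x1 = True.
From (NOT x1 OR NOT x4) and x1 = True: x4 = False.
From (NOT x8 OR x4) and x4 = False: x8 = False.
In (x8 OR NOT x9), x8 is now false; NOT x9 must hold, so x9 = False.

False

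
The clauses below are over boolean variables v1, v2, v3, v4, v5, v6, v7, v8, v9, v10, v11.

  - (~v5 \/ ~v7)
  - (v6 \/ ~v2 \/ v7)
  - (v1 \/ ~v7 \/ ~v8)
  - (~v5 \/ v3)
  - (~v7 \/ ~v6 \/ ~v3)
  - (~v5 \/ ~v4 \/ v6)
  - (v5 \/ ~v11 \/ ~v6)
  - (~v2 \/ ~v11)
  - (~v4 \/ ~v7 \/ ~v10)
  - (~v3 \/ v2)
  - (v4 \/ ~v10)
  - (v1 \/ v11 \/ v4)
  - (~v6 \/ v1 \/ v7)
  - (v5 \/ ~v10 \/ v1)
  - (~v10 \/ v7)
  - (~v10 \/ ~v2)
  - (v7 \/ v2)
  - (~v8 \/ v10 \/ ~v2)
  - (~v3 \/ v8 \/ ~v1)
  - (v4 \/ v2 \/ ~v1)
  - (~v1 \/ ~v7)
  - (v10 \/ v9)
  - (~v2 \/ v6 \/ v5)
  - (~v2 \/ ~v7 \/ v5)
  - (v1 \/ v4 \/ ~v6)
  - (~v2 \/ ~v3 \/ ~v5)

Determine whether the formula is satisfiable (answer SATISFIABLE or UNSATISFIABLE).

v9 occurs only positively in the remaining clauses — set v9 = True.
Try v1 = True.
  then v7 is forced to False.
  then v10 is forced to False.
  then v2 is forced to True.
  then v6 is forced to True.
  then v11 is forced to False.
  then v8 is forced to False.
  then v3 is forced to False.
  then v5 is forced to False.
v4 is now unconstrained; take v4 = False.
So v1=T  v2=T  v3=F  v4=F  v5=F  v6=T  v7=F  v8=F  v9=T  v10=F  v11=F is a satisfying assignment.

SATISFIABLE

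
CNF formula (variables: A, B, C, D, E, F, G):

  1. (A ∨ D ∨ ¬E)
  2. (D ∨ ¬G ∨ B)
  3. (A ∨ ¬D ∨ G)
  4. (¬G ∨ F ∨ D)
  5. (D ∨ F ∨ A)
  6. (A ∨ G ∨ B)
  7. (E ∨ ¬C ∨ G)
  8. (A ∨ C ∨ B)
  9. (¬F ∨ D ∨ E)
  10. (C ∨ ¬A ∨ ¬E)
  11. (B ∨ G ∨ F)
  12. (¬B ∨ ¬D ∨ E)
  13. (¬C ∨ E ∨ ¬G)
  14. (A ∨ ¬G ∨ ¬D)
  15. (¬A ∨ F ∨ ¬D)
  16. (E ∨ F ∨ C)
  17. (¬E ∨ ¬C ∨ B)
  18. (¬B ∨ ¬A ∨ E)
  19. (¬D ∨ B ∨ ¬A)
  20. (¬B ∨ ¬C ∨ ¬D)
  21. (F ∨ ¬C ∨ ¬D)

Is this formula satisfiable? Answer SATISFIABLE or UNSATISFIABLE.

SATISFIABLE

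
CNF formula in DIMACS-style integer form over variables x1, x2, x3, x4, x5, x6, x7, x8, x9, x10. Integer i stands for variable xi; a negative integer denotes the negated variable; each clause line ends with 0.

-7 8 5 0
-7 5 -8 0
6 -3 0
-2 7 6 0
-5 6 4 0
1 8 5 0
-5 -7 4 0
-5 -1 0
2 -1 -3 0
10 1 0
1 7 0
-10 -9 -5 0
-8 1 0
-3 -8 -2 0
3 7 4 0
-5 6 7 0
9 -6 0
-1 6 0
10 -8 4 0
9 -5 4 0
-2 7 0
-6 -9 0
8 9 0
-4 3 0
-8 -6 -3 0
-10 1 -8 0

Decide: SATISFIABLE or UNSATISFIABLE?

x5 = True:
  propagation gives x1=False, x10=True, x7=True, x4=True; an empty clause results — contradiction.
x5 = False:
  x8 = True:
    propagation gives x7=False, x1=True, x6=True, x9=True; an empty clause results — contradiction.
  x8 = False:
    propagation gives x7=False, x1=True, x6=True, x9=True; an empty clause results — contradiction.
Every branch closes, so no satisfying assignment exists.

UNSATISFIABLE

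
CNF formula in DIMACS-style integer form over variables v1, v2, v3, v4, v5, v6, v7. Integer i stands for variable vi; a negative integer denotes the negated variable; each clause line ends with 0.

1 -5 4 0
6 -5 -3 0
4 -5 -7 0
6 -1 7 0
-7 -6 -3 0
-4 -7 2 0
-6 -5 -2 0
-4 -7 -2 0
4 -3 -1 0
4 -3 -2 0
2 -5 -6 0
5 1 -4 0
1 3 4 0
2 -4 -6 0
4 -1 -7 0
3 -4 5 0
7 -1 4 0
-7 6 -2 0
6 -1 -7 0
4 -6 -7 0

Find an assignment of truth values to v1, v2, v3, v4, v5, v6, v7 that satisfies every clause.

v1 = False, v2 = False, v3 = False, v4 = True, v5 = True, v6 = False, v7 = False

Check each clause:
  1. (v4 || v1 || !v5) — v4 is true.
  2. (!v5 || !v3 || v6) — !v3 is true.
  3. (v4 || !v5 || !v7) — !v7 is true.
  4. (!v1 || v7 || v6) — !v1 is true.
  5. (!v3 || !v7 || !v6) — !v7 is true.
  6. (v2 || !v7 || !v4) — !v7 is true.
  7. (!v2 || !v5 || !v6) — !v6 is true.
  8. (!v2 || !v4 || !v7) — !v7 is true.
  9. (!v1 || v4 || !v3) — v4 is true.
  10. (v4 || !v2 || !v3) — v4 is true.
  11. (!v5 || v2 || !v6) — !v6 is true.
  12. (v5 || !v4 || v1) — v5 is true.
  13. (v4 || v1 || v3) — v4 is true.
  14. (!v4 || !v6 || v2) — !v6 is true.
  15. (v4 || !v1 || !v7) — !v7 is true.
  16. (v5 || !v4 || v3) — v5 is true.
  17. (v4 || !v1 || v7) — v4 is true.
  18. (v6 || !v2 || !v7) — !v7 is true.
  19. (v6 || !v7 || !v1) — !v7 is true.
  20. (v4 || !v6 || !v7) — !v7 is true.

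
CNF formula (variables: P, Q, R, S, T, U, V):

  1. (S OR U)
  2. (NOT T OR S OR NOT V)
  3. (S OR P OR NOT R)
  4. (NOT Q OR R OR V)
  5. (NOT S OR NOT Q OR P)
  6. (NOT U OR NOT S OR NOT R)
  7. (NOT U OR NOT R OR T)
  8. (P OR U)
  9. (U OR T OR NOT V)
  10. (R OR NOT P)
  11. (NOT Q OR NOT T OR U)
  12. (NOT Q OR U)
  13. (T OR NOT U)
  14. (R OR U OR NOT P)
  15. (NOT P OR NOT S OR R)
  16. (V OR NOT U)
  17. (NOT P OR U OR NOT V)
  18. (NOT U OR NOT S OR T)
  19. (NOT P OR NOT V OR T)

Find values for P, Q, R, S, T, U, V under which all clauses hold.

P=False, Q=False, R=False, S=True, T=True, U=True, V=True

Check each clause:
  1. (S OR U) — S is true.
  2. (S OR NOT V OR NOT T) — S is true.
  3. (S OR P OR NOT R) — S is true.
  4. (R OR NOT Q OR V) — NOT Q is true.
  5. (NOT S OR P OR NOT Q) — NOT Q is true.
  6. (NOT U OR NOT R OR NOT S) — NOT R is true.
  7. (NOT R OR NOT U OR T) — NOT R is true.
  8. (U OR P) — U is true.
  9. (T OR NOT V OR U) — T is true.
  10. (R OR NOT P) — NOT P is true.
  11. (U OR NOT Q OR NOT T) — NOT Q is true.
  12. (NOT Q OR U) — U is true.
  13. (NOT U OR T) — T is true.
  14. (R OR U OR NOT P) — U is true.
  15. (NOT S OR NOT P OR R) — NOT P is true.
  16. (V OR NOT U) — V is true.
  17. (U OR NOT P OR NOT V) — NOT P is true.
  18. (T OR NOT S OR NOT U) — T is true.
  19. (NOT P OR NOT V OR T) — T is true.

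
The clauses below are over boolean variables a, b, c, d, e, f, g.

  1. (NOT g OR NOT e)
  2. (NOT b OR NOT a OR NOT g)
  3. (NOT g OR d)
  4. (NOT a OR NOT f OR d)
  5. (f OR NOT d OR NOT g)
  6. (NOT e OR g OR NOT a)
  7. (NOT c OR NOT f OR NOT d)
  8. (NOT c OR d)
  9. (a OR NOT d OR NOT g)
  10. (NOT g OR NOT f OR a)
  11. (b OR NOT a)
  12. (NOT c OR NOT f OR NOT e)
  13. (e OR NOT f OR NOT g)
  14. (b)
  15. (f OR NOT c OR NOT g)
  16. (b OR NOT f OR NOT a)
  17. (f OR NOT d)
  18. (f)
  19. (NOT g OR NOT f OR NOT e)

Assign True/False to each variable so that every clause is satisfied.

Unit propagation: (b) forces b = True.
The clause (f) is unit: f must be True.
Pure literal: c appears only negated; assign c = False.
Branch on a: take a = False.
  then g is forced to False.
d, e are now unconstrained; take d = True, e = False.

a=False, b=True, c=False, d=True, e=False, f=True, g=False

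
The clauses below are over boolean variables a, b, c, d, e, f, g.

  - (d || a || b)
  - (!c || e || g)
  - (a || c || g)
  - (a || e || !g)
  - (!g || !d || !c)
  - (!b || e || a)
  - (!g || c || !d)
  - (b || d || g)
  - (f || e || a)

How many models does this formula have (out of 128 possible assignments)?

44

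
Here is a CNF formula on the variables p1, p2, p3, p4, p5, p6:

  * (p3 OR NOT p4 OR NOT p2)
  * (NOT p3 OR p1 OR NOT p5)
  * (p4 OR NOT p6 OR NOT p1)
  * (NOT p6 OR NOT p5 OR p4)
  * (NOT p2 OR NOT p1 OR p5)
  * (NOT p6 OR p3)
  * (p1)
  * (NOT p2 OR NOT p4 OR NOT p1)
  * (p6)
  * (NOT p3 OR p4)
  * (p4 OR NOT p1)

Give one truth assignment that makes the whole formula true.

p1=1, p2=0, p3=1, p4=1, p5=1, p6=1

Check each clause:
  1. (p3 OR NOT p2 OR NOT p4) — p3 is true.
  2. (NOT p5 OR p1 OR NOT p3) — p1 is true.
  3. (NOT p1 OR NOT p6 OR p4) — p4 is true.
  4. (p4 OR NOT p6 OR NOT p5) — p4 is true.
  5. (p5 OR NOT p2 OR NOT p1) — p5 is true.
  6. (p3 OR NOT p6) — p3 is true.
  7. (p1) — p1 is true.
  8. (NOT p4 OR NOT p1 OR NOT p2) — NOT p2 is true.
  9. (p6) — p6 is true.
  10. (p4 OR NOT p3) — p4 is true.
  11. (p4 OR NOT p1) — p4 is true.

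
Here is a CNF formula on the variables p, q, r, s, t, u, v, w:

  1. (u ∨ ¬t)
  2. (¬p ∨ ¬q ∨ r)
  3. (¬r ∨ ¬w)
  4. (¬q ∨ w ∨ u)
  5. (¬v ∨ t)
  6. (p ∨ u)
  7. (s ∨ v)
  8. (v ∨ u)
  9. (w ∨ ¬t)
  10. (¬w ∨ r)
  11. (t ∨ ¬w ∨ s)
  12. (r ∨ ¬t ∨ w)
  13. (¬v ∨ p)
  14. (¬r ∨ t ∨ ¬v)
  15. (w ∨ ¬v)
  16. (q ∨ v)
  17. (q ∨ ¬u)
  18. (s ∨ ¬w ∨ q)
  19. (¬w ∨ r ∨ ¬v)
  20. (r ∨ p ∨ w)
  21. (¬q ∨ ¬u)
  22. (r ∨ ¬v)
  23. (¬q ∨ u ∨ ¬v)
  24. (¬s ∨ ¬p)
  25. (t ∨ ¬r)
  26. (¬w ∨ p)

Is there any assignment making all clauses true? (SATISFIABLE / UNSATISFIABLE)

UNSATISFIABLE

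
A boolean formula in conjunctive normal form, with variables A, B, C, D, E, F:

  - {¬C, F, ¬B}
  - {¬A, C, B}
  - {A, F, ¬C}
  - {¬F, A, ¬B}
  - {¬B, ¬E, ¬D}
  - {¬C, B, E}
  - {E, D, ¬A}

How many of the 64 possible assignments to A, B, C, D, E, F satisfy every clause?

23

Case analysis on B and A:
  B=1, A=1: 6 of the 16 assignments to (C,D,E,F) work.
  B=1, A=0: remaining (C,D,E,F) ∈ {(0,0,0,0); (0,0,1,0); (0,1,0,0)} — 3.
  B=0, A=1: remaining (C,D,E,F) ∈ {(1,0,1,0); (1,0,1,1); (1,1,1,0); (1,1,1,1)} — 4.
  B=0, A=0: D free; 5 ways for (C,E,F) × 2^1 = 10.
Total: 6 + 3 + 4 + 10 = 23.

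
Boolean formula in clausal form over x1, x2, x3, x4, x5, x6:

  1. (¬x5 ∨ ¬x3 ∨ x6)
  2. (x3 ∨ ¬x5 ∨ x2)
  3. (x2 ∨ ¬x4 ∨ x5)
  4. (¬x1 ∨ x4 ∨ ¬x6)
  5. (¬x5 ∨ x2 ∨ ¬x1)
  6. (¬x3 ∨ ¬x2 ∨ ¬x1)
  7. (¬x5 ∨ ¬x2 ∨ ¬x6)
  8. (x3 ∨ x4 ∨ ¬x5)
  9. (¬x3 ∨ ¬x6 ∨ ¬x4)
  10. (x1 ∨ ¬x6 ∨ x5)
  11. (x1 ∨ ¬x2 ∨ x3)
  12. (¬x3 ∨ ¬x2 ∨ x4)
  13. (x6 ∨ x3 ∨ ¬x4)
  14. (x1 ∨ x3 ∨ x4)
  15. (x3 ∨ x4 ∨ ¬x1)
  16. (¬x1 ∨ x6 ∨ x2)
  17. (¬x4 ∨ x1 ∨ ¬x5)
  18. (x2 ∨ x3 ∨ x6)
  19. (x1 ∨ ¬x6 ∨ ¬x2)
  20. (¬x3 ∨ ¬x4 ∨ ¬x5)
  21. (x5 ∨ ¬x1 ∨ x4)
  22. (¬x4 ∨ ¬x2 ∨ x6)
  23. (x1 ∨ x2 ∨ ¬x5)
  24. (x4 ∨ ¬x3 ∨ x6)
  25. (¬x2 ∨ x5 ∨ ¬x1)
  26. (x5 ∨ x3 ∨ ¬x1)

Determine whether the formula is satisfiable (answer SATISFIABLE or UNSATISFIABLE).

UNSATISFIABLE

x1 = True:
  x3 = True:
    propagation gives x2=False, x5=False, x4=False; an empty clause results — contradiction.
  x3 = False:
    propagation gives x4=True, x6=True, x5=True, x2=True; an empty clause results — contradiction.
x1 = False:
  x3 = True:
    x4 = True:
      propagation gives x6=False, x5=False, x2=True; contradiction.
    x4 = False:
      propagation gives x2=False, x5=False, x6=False; contradiction.
  x3 = False:
    propagation gives x2=False, x5=False, x4=False; an empty clause results — contradiction.
Every branch closes, so no satisfying assignment exists.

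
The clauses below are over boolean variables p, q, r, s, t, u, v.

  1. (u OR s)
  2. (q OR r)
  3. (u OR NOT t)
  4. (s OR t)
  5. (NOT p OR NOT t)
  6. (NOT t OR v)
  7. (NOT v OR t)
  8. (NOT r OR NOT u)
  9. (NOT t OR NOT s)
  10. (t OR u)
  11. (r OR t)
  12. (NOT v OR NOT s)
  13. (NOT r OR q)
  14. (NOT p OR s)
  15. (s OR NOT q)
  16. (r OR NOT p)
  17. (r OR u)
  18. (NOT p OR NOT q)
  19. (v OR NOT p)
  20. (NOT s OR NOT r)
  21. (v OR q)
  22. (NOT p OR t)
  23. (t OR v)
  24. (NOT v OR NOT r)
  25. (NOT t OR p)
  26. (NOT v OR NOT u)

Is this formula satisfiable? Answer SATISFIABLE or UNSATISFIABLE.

UNSATISFIABLE

t = True:
  propagation gives u=True, p=False; an empty clause results — contradiction.
t = False:
  propagation gives s=True, v=False; an empty clause results — contradiction.
Every branch closes, so no satisfying assignment exists.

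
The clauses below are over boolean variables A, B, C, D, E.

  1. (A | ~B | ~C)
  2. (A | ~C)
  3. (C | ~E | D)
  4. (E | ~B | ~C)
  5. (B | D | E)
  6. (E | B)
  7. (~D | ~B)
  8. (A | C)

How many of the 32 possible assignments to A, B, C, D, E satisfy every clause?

5

Satisfying assignments:
  A=1 B=0 C=0 D=1 E=1
  A=1 B=0 C=1 D=0 E=1
  A=1 B=0 C=1 D=1 E=1
  A=1 B=1 C=0 D=0 E=0
  A=1 B=1 C=1 D=0 E=1
That's 5 in total.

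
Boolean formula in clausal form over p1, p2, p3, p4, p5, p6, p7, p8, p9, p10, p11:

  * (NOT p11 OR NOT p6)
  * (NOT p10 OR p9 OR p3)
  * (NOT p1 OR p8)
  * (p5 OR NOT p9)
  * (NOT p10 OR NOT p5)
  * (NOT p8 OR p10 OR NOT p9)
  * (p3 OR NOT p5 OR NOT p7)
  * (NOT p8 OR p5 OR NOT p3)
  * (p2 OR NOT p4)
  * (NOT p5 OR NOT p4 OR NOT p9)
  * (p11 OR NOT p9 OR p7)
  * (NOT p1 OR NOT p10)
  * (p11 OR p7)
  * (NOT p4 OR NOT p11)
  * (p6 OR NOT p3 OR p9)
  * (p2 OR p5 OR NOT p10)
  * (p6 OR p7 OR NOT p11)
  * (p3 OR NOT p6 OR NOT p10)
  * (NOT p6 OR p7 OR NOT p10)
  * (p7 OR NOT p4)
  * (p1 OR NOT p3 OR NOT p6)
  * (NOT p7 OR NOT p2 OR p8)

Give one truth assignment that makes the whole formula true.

p4 occurs only negated in the remaining clauses — set p4 = False.
Branch on p1: take p1 = False.
Try p2 = False.
For the remaining variables, p3 = True, p5 = True, p6 = False, p7 = True, p8 = False, p9 = True, p10 = False, p11 = False works.
Every clause has at least one true literal under this assignment.

p1=F, p2=F, p3=T, p4=F, p5=T, p6=F, p7=T, p8=F, p9=T, p10=F, p11=F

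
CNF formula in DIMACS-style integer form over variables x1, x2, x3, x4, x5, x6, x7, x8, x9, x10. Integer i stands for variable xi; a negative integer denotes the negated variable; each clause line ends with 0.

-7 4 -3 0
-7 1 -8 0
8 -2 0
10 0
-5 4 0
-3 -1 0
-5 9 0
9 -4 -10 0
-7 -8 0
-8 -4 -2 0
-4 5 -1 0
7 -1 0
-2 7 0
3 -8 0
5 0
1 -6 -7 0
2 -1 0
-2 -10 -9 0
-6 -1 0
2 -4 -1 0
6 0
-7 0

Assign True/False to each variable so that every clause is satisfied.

x1 = False  x2 = False  x3 = False  x4 = True  x5 = True  x6 = True  x7 = False  x8 = False  x9 = True  x10 = True

(x10) is a unit clause, so x10 = True.
The clause (x5) is unit: x5 must be True.
The clause (x4) is unit: x4 must be True.
(x9) is a unit clause, so x9 = True.
Unit propagation: (¬x2) forces x2 = False.
(¬x1) is a unit clause, so x1 = False.
Unit propagation: (x6) forces x6 = True.
Unit propagation: (¬x7) forces x7 = False.
Pure literal: x8 appears only negated; assign x8 = False.
x3 is now unconstrained; take x3 = False.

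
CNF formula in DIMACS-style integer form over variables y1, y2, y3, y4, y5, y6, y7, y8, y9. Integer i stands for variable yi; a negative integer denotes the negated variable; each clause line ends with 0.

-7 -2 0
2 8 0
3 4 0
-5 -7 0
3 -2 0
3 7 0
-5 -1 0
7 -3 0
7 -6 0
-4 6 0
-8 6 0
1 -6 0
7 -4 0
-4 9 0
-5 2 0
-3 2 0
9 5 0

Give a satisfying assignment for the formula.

y9 occurs only positively in the remaining clauses — set y9 = True.
Branch on y1: take y1 = True.
  then y5 is forced to False.
Branch on y2: take y2 = False.
  then y8 is forced to True.
  then y6 is forced to True.
  then y7 is forced to True.
  then y3 is forced to False.
  then y4 is forced to True.
Check each clause:
  1. (¬y7 ∨ ¬y2) — ¬y2 is true.
  2. (y8 ∨ y2) — y8 is true.
  3. (y4 ∨ y3) — y4 is true.
  4. (¬y5 ∨ ¬y7) — ¬y5 is true.
  5. (y3 ∨ ¬y2) — ¬y2 is true.
  6. (y3 ∨ y7) — y7 is true.
  7. (¬y5 ∨ ¬y1) — ¬y5 is true.
  8. (¬y3 ∨ y7) — ¬y3 is true.
  9. (¬y6 ∨ y7) — y7 is true.
  10. (y6 ∨ ¬y4) — y6 is true.
  11. (y6 ∨ ¬y8) — y6 is true.
  12. (y1 ∨ ¬y6) — y1 is true.
  13. (y7 ∨ ¬y4) — y7 is true.
  14. (¬y4 ∨ y9) — y9 is true.
  15. (¬y5 ∨ y2) — ¬y5 is true.
  16. (¬y3 ∨ y2) — ¬y3 is true.
  17. (y5 ∨ y9) — y9 is true.

y1=1  y2=0  y3=0  y4=1  y5=0  y6=1  y7=1  y8=1  y9=1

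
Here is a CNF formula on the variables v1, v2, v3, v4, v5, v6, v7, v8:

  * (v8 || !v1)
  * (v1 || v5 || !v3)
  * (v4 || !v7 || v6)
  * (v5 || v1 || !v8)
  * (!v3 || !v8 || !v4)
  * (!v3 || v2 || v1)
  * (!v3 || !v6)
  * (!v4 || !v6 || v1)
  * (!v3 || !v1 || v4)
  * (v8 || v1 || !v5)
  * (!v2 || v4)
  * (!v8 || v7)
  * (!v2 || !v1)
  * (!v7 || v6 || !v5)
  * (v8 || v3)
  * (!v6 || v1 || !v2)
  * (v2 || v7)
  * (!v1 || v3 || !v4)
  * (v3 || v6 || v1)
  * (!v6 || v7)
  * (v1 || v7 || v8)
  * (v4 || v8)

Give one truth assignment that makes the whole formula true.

v1=0, v2=0, v3=0, v4=0, v5=1, v6=1, v7=1, v8=1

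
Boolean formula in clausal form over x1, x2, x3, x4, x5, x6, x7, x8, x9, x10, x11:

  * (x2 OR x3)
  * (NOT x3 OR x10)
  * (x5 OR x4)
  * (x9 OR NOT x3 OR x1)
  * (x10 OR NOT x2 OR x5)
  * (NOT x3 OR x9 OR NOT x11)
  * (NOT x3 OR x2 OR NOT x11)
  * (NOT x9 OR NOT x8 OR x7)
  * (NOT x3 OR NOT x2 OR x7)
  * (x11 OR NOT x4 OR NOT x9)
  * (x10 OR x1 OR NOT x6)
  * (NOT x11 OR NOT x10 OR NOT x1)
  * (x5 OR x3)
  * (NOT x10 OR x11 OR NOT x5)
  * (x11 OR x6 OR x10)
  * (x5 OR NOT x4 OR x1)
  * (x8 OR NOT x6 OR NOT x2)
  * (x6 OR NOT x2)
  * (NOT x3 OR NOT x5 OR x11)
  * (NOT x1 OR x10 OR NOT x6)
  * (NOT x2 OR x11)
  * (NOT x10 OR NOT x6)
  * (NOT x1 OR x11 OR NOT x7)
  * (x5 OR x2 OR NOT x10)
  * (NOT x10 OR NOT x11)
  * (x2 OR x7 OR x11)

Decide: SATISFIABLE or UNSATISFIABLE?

x11 = True:
  propagation gives x10=False, x3=False, x2=True, x5=True; an empty clause results — contradiction.
x11 = False:
  propagation gives x2=False, x3=True, x10=True, x5=False; an empty clause results — contradiction.
Every branch closes, so no satisfying assignment exists.

UNSATISFIABLE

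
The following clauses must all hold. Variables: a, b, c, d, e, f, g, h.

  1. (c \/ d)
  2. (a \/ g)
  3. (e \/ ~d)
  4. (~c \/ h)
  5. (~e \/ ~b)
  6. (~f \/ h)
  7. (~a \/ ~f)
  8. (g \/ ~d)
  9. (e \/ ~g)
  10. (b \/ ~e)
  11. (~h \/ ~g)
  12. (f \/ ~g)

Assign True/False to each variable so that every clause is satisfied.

a = True  b = False  c = True  d = False  e = False  f = False  g = False  h = True

Branch on a: take a = True.
  then f is forced to False.
  then g is forced to False.
  then d is forced to False.
  then c is forced to True.
  then h is forced to True.
For the remaining variables, b = False, e = False works.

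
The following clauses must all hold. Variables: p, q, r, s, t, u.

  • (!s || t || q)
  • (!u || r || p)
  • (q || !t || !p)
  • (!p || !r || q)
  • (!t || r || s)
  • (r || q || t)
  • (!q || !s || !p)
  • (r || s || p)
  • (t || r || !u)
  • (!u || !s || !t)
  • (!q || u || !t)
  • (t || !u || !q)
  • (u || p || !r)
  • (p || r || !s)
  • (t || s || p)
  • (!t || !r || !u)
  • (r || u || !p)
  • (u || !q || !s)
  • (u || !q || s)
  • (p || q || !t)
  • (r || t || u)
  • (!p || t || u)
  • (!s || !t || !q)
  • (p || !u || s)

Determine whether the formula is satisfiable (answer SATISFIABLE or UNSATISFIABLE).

t = True:
  p = True:
    propagation gives q=True, s=False, r=True, u=True; an empty clause results — contradiction.
  p = False:
    propagation gives q=True, u=True, r=True; an empty clause results — contradiction.
t = False:
  p = True:
    propagation gives u=True, r=True, q=True; an empty clause results — contradiction.
  p = False:
    propagation gives s=True, q=True, u=False; an empty clause results — contradiction.
Every branch closes, so no satisfying assignment exists.

UNSATISFIABLE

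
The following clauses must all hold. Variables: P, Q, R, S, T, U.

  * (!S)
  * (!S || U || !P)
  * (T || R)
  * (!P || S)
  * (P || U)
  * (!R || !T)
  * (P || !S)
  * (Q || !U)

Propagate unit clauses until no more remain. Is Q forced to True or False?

True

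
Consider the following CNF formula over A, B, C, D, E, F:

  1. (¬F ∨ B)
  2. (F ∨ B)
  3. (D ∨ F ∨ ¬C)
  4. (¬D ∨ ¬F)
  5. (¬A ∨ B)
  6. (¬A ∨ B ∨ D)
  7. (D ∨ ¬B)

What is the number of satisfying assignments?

8

Case analysis on B and D:
  B=T, D=T: forces F=F; A, C, E free → 2^3 = 8.
  B=T, D=F: a clause becomes empty — 0.
  B=F, D=T: a clause becomes empty — 0.
  B=F, D=F: a clause becomes empty — 0.
Total: 8 + 0 + 0 + 0 = 8.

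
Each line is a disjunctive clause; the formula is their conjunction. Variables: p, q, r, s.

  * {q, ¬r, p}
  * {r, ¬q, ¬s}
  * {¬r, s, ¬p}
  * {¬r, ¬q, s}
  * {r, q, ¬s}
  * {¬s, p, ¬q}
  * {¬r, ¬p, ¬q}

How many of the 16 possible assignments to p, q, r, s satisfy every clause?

5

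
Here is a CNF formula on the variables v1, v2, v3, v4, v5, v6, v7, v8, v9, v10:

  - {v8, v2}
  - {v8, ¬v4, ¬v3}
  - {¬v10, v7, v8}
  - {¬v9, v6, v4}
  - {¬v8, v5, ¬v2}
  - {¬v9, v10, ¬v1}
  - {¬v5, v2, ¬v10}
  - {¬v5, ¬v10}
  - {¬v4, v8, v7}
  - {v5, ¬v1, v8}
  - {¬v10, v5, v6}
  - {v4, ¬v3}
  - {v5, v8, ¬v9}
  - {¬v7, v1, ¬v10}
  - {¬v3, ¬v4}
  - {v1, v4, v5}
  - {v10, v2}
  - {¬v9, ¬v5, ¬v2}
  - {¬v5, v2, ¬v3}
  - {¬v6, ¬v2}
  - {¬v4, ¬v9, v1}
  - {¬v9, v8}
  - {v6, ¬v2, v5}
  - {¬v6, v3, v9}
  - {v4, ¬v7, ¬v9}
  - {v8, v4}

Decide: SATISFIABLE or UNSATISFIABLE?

SATISFIABLE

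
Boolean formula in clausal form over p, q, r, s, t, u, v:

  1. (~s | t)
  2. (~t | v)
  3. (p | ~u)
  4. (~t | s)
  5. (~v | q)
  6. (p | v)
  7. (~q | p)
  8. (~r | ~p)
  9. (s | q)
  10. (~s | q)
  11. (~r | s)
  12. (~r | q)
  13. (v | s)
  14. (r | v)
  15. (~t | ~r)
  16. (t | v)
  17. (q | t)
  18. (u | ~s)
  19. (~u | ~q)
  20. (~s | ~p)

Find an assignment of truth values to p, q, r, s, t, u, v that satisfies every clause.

p=True, q=True, r=False, s=False, t=False, u=False, v=True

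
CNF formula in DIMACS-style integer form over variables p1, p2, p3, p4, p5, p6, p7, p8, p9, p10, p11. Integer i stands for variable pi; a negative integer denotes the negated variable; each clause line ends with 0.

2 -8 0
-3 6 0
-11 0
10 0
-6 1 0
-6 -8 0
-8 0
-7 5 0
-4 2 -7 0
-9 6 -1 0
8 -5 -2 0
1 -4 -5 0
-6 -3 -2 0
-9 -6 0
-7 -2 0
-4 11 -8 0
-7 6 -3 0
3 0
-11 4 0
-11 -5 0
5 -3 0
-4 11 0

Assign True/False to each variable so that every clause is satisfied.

p1 = True  p2 = False  p3 = True  p4 = False  p5 = True  p6 = True  p7 = True  p8 = False  p9 = False  p10 = True  p11 = False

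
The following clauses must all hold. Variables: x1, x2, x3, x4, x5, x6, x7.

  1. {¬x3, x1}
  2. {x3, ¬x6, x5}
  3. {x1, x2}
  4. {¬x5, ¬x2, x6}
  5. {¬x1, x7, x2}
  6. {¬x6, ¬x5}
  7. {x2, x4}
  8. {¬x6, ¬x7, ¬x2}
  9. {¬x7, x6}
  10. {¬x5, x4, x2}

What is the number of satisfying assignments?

9

Case analysis on x2 and x6:
  x2=T, x6=T: remaining (x1,x3,x4,x5,x7) ∈ {(T,T,F,F,F); (T,T,T,F,F)} — 2.
  x2=T, x6=F: x4 free; 3 ways for (x1,x3,x5,x7) × 2^1 = 6.
  x2=F, x6=T: remaining (x1,x3,x4,x5,x7) ∈ {(T,T,T,F,T)} — 1.
  x2=F, x6=F: a clause becomes empty — 0.
Total: 2 + 6 + 1 + 0 = 9.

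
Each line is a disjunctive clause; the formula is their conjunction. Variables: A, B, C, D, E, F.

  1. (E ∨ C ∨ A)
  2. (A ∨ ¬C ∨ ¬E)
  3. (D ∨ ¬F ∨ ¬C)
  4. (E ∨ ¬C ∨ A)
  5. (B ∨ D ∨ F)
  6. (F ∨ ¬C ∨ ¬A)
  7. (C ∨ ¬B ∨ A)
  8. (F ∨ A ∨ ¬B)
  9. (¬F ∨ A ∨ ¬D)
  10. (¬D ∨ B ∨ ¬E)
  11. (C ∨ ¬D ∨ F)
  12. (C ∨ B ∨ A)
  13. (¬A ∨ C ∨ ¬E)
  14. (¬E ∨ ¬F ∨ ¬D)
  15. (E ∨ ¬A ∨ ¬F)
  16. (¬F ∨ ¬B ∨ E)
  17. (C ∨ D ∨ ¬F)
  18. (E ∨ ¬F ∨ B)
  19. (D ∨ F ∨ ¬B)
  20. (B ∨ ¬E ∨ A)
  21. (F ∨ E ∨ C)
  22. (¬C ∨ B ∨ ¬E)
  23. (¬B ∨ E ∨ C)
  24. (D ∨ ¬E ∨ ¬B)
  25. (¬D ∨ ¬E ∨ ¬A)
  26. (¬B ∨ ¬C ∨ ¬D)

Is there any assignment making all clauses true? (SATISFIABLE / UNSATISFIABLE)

UNSATISFIABLE

E = True:
  D = True:
    propagation gives B=True, F=False, A=True; an empty clause results — contradiction.
  D = False:
    propagation gives B=False, F=True, C=False; an empty clause results — contradiction.
E = False:
  F = True:
    propagation gives A=False, C=True; an empty clause results — contradiction.
  F = False:
    propagation gives C=True, A=True; an empty clause results — contradiction.
Every branch closes, so no satisfying assignment exists.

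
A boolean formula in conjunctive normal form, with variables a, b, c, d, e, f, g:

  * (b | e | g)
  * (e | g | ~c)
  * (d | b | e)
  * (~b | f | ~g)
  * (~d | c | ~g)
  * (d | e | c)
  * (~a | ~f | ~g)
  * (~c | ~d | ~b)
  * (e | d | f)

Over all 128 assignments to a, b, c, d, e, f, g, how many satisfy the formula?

Case analysis on d and e:
  d=T, e=T: 15 of the 32 assignments to (a,b,c,f,g) work.
  d=T, e=F: 7 of the 32 assignments to (a,b,c,f,g) work.
  d=F, e=T: c free; 12 ways for (a,b,f,g) × 2^1 = 24.
  d=F, e=F: remaining (a,b,c,f,g) ∈ {(F,T,T,T,T)} — 1.
Total: 15 + 7 + 24 + 1 = 47.

47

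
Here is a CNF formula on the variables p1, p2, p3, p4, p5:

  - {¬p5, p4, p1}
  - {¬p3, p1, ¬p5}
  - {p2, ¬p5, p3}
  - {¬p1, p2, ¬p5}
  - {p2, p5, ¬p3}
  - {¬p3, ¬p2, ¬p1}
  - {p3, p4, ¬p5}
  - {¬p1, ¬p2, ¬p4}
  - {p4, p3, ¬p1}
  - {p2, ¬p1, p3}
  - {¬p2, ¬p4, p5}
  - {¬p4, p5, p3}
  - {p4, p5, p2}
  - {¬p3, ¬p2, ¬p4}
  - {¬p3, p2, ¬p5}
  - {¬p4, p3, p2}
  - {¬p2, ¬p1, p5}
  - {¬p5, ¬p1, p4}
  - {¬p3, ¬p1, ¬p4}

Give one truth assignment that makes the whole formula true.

p1=False, p2=True, p3=False, p4=True, p5=True

Check each clause:
  1. {p1, p4, ¬p5} — p4 is true.
  2. {¬p3, p1, ¬p5} — ¬p3 is true.
  3. {p3, p2, ¬p5} — p2 is true.
  4. {¬p1, ¬p5, p2} — p2 is true.
  5. {¬p3, p2, p5} — p2 is true.
  6. {¬p2, ¬p1, ¬p3} — ¬p3 is true.
  7. {p4, p3, ¬p5} — p4 is true.
  8. {¬p2, ¬p1, ¬p4} — ¬p1 is true.
  9. {¬p1, p4, p3} — p4 is true.
  10. {¬p1, p2, p3} — p2 is true.
  11. {¬p4, p5, ¬p2} — p5 is true.
  12. {p5, p3, ¬p4} — p5 is true.
  13. {p5, p2, p4} — p2 is true.
  14. {¬p2, ¬p3, ¬p4} — ¬p3 is true.
  15. {¬p3, ¬p5, p2} — p2 is true.
  16. {p2, p3, ¬p4} — p2 is true.
  17. {¬p1, p5, ¬p2} — p5 is true.
  18. {¬p1, ¬p5, p4} — p4 is true.
  19. {¬p3, ¬p1, ¬p4} — ¬p3 is true.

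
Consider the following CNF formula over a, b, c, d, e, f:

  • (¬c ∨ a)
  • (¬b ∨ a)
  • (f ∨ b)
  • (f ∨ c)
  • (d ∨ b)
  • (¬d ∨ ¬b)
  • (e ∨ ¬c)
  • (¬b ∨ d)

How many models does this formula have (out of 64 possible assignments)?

5

The models are:
  a=0 b=0 c=0 d=1 e=0 f=1
  a=0 b=0 c=0 d=1 e=1 f=1
  a=1 b=0 c=0 d=1 e=0 f=1
  a=1 b=0 c=0 d=1 e=1 f=1
  a=1 b=0 c=1 d=1 e=1 f=1
That's 5 in total.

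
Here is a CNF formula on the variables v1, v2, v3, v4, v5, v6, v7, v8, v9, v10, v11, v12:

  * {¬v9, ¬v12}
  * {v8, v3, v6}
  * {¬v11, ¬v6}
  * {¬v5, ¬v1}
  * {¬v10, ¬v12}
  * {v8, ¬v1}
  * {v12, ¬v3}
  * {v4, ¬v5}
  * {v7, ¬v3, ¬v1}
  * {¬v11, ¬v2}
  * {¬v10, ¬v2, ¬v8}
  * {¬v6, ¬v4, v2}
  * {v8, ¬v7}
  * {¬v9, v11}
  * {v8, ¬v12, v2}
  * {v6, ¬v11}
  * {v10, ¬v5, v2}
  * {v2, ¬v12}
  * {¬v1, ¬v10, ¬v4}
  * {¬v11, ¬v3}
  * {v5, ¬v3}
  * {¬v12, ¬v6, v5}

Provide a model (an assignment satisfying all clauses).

v1 = F, v2 = F, v3 = F, v4 = F, v5 = F, v6 = T, v7 = T, v8 = T, v9 = F, v10 = T, v11 = F, v12 = F

v1 occurs only negated in the remaining clauses — set v1 = False.
Pure literal: v9 appears only negated; assign v9 = False.
Try v2 = False.
  then v12 is forced to False.
  then v3 is forced to False.
Try v4 = False.
  then v5 is forced to False.
Branch on v6: take v6 = True.
  then v11 is forced to False.
For the remaining variables, v7 = True, v8 = True, v10 = True works.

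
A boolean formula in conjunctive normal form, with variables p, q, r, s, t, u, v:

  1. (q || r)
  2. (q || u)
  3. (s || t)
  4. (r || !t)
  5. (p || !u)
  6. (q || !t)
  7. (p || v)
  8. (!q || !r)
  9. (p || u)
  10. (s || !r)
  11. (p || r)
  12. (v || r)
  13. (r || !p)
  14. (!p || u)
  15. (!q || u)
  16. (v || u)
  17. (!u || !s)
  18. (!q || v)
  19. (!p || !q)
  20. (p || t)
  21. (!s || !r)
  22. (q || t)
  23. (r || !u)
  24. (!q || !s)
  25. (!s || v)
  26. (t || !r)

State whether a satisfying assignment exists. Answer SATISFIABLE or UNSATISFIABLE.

r = True:
  propagation gives q=False, u=True, p=True, t=False; an empty clause results — contradiction.
r = False:
  propagation gives q=True, t=False, s=True; an empty clause results — contradiction.
Every branch closes, so no satisfying assignment exists.

UNSATISFIABLE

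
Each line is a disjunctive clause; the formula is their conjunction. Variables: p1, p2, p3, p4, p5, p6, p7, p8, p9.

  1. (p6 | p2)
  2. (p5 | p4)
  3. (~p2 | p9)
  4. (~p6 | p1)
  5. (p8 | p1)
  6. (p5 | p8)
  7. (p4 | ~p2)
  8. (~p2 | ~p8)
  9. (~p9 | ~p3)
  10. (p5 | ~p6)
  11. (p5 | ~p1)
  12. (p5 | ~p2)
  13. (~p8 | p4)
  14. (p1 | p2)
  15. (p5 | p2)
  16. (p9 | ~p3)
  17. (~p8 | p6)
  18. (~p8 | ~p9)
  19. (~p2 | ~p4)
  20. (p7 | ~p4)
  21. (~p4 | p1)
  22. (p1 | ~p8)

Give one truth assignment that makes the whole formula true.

p1=True, p2=False, p3=False, p4=False, p5=True, p6=True, p7=True, p8=False, p9=True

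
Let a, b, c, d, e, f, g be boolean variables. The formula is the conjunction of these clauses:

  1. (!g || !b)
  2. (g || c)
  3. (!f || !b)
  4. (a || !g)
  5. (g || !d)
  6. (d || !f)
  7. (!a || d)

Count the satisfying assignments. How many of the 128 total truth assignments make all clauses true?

Case analysis on g and d:
  g=1, d=1: forces a=1; b=0; c, e, f free → 2^3 = 8.
  g=1, d=0: a clause becomes empty — 0.
  g=0, d=1: a clause becomes empty — 0.
  g=0, d=0: remaining (a,b,c,e,f) ∈ {(0,0,1,0,0); (0,0,1,1,0); (0,1,1,0,0); (0,1,1,1,0)} — 4.
Total: 8 + 0 + 0 + 4 = 12.

12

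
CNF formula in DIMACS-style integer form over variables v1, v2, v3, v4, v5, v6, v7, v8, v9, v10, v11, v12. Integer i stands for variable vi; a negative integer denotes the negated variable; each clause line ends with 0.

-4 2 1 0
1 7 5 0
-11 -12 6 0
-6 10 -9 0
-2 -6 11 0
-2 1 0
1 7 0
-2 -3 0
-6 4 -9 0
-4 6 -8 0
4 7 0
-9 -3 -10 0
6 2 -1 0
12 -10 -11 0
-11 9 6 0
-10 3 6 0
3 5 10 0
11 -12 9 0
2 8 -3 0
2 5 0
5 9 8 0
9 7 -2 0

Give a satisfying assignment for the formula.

v1=T, v2=T, v3=F, v4=T, v5=F, v6=T, v7=T, v8=T, v9=F, v10=T, v11=T, v12=T

v7 occurs only positively in the remaining clauses — set v7 = True.
Try v1 = True.
The remaining clauses are satisfied by v2 = True, v3 = False, v4 = True, v5 = False, v6 = True, v8 = True, v9 = False, v10 = True, v11 = True, v12 = True.
Every clause has at least one true literal under this assignment.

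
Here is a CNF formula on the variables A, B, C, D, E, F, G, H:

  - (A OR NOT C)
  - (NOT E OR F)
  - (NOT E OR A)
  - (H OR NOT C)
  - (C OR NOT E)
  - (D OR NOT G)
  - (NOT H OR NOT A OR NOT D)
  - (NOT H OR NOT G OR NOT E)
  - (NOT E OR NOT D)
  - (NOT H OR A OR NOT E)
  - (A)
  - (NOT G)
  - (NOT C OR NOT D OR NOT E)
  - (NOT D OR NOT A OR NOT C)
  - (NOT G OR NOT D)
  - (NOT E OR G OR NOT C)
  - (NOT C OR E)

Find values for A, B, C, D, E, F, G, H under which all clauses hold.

A=T, B=F, C=F, D=F, E=F, F=T, G=F, H=F

The clause (A) is unit: A must be True.
(NOT G) is a unit clause, so G = False.
Pure literal: D appears only negated; assign D = False.
F occurs only positively in the remaining clauses — set F = True.
Set C = False and propagate.
  then E is forced to False.
B, H are now unconstrained; take B = False, H = False.
Every clause has at least one true literal under this assignment.
Check each clause:
  1. (A OR NOT C) — A is true.
  2. (F OR NOT E) — NOT E is true.
  3. (A OR NOT E) — A is true.
  4. (H OR NOT C) — NOT C is true.
  5. (C OR NOT E) — NOT E is true.
  6. (D OR NOT G) — NOT G is true.
  7. (NOT H OR NOT A OR NOT D) — NOT H is true.
  8. (NOT G OR NOT H OR NOT E) — NOT H is true.
  9. (NOT E OR NOT D) — NOT E is true.
  10. (NOT E OR NOT H OR A) — NOT H is true.
  11. (A) — A is true.
  12. (NOT G) — NOT G is true.
  13. (NOT C OR NOT E OR NOT D) — NOT E is true.
  14. (NOT C OR NOT A OR NOT D) — NOT D is true.
  15. (NOT G OR NOT D) — NOT G is true.
  16. (G OR NOT C OR NOT E) — NOT E is true.
  17. (NOT C OR E) — NOT C is true.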